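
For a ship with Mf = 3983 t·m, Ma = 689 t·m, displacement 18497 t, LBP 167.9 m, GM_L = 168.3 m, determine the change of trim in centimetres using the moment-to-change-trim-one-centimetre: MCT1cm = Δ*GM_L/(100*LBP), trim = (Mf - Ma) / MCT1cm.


Formula: net trimming moment = Mf - Ma; MCT1cm = Δ*GM_L/(100*LBP); trim = net moment / MCT1cm
Step 1 — net trimming moment = 3983 - 689 = 3294 t·m
Step 2 — MCT1cm = 18497 * 168.3 / (100 * 167.9) = 185.4107 t·m/cm
Step 3 — trim = 3294 / 185.4107 ≈ 17.766 cm (5 s.f.)

17.766 cm


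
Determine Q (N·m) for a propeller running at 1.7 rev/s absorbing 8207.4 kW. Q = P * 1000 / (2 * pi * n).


Formula: Q = P_W / (2 * pi * n)
Step 1 — P_W = 8207.4 kW * 1000 = 8207400.0 W
Step 2 — 2 * pi * n = 2 * pi * 1.7 = 10.681415
Step 3 — Q = 8207400.0 / 10.681415 ≈ 768380 N·m (5 s.f.)

768380 N·m


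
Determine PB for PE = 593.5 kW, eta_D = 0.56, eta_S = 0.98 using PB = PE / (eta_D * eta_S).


Formula: PB = PE / (eta_D * eta_S)
Step 1 — combined efficiency = eta_D * eta_S = 0.56 * 0.98 = 0.5488
Step 2 — PB = 593.5 / 0.5488 ≈ 1081.5 kW (5 s.f.)

1081.5 kW


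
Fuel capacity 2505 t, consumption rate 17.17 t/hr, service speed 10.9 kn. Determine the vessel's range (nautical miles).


Formula: endurance = fuel / rate; range = endurance * speed
Step 1 — endurance = 2505 / 17.17 = 145.894 hours
Step 2 — range = 145.894 * 10.9 ≈ 1590.2 nautical miles (5 s.f.)

1590.2 NM


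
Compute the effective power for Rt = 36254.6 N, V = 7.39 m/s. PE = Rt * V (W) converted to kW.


Formula: PE = Rt * V / 1000 (kW)
Step 1 — PE (W) = 36254.6 * 7.39 = 267921.494 W
Step 2 — PE (kW) = 267921.494 / 1000 ≈ 267.92 kW (5 s.f.)

267.92 kW


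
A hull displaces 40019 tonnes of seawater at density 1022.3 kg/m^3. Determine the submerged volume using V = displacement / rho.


Formula: V = mass / rho
Step 1 — convert tonnes to kg: 40019 t * 1000 = 40019000 kg
Step 2 — V = 40019000 / 1022.3 ≈ 39146 m^3 (5 s.f.)

39146 m^3


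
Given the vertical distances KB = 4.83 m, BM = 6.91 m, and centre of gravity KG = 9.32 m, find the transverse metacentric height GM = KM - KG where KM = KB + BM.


Formula: GM = KB + BM - KG
Step 1 — KM = KB + BM = 4.83 + 6.91 = 11.74 m
Step 2 — GM = KM - KG = 11.74 - 9.32 = 2.42 m

2.42 m


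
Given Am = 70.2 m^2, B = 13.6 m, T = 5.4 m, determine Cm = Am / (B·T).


Formula: Cm = Am / (B * T)
Step 1 — B * T = 13.6 * 5.4 = 73.44 m^2
Step 2 — Cm = 70.2 / 73.44 ≈ 0.95588 (5 s.f.)

0.95588


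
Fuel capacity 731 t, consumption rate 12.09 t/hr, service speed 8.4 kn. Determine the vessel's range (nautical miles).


Formula: endurance = fuel / rate; range = endurance * speed
Step 1 — endurance = 731 / 12.09 = 60.4632 hours
Step 2 — range = 60.4632 * 8.4 ≈ 507.89 nautical miles (5 s.f.)

507.89 NM


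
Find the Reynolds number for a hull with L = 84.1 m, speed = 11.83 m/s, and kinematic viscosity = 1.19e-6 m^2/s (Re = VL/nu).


Formula: Re = V * L / nu
Step 1 — V * L = 11.83 * 84.1 = 994.903 m^2/s
Step 2 — Re = 994.903 / 1.19e-6 = 8.36e+08

8.36e+08


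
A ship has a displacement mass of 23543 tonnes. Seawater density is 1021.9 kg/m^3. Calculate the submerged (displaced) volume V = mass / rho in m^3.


Formula: V = mass / rho
Step 1 — convert tonnes to kg: 23543 t * 1000 = 23543000 kg
Step 2 — V = 23543000 / 1021.9 ≈ 23038 m^3 (5 s.f.)

23038 m^3


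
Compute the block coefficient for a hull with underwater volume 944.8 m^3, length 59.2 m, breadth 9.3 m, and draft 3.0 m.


Formula: Cb = V / (L * B * T)
Step 1 — L * B * T = 59.2 * 9.3 * 3.0 = 1651.68 m^3
Step 2 — Cb = 944.8 / 1651.68 ≈ 0.57202 (5 s.f.)

0.57202


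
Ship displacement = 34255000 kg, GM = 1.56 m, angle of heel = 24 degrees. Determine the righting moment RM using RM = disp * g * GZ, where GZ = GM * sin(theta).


Formula: GZ = GM * sin(theta); RM = disp * g * GZ
Step 1 — GZ = 1.56 * sin(24°) = 1.56 * 0.406737 = 0.63451 m
Step 2 — RM = 34255000 * 9.81 * 0.63451 ≈ 213220000 N·m (5 s.f.)

213220000 N·m


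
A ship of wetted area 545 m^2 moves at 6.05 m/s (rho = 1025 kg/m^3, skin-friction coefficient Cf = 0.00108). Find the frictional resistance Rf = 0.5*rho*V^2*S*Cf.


Formula: Rf = 0.5 * rho * V^2 * S * Cf
Step 1 — V^2 = 6.05^2 = 36.6025
Step 2 — 0.5 * rho * V^2 = 0.5 * 1025 * 36.6025 = 18758.78125
Step 3 — Rf = 18758.78125 * 545 * 0.00108 ≈ 11041 N (5 s.f.)

11041 N


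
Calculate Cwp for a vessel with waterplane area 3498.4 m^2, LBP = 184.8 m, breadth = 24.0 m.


Formula: Cwp = Aw / (L * B)
Step 1 — L * B = 184.8 * 24.0 = 4435.2 m^2
Step 2 — Cwp = 3498.4 / 4435.2 ≈ 0.78878 (5 s.f.)

0.78878


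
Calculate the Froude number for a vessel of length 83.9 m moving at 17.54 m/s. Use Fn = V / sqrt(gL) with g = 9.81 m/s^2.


Formula: Fn = V / sqrt(g * L)
Step 1 — g * L = 9.81 * 83.9 = 823.059
Step 2 — sqrt(g * L) = sqrt(823.059) = 28.689005
Step 3 — Fn = 17.54 / 28.689005 ≈ 0.61138 (5 s.f.)

0.61138


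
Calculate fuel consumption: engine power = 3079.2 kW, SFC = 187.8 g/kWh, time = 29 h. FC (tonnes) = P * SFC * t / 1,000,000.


Formula: FC (tonnes) = P * SFC * t / 1,000,000
Step 1 — P * SFC * t = 3079.2 * 187.8 * 29 = 16769939.04 g
Step 2 — FC (tonnes) = 16769939.04 / 1,000,000 ≈ 16.770 tonnes (5 s.f.)

16.770 tonnes


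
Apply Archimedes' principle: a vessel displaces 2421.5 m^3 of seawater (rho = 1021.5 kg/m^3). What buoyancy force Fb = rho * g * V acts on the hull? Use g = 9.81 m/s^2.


Formula: Fb = rho * g * V
Substituting: Fb = 1021.5 * 9.81 * 2421.5
Intermediate: 1021.5 * 9.81 = 10020.915
Result: Fb = 10020.915 * 2421.5 ≈ 24266000 N (5 s.f.)

24266000 N


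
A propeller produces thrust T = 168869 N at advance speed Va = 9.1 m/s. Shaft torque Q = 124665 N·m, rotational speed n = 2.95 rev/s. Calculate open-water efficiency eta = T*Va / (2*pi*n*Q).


Formula: eta = T * Va / (2 * pi * n * Q)
Step 1 — numerator = T * Va = 168869 * 9.1 = 1536707.9
Step 2 — 2 * pi * n = 2 * pi * 2.95 = 18.535397
Step 3 — denominator = 18.535397 * 124665 = 2310715.27
Step 4 — eta = 1536707.9 / 2310715.27 ≈ 0.66504 (5 s.f.)

0.66504


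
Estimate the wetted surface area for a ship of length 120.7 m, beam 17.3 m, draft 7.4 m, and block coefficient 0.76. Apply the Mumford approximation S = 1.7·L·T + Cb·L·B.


Formula: S = 1.7*L*T + V/T with V = Cb*L*B*T, i.e. S = L * (1.7*T + Cb*B)
Step 1 — 1.7*T = 1.7 * 7.4 = 12.58 m
Step 2 — Cb*B = 0.76 * 17.3 = 13.148 m
Step 3 — 1.7*T + Cb*B = 12.58 + 13.148 = 25.728 m
Step 4 — S = 120.7 * 25.728 ≈ 3105.4 m^2 (5 s.f.)

3105.4 m^2


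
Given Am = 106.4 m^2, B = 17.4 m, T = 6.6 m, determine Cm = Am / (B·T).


Formula: Cm = Am / (B * T)
Step 1 — B * T = 17.4 * 6.6 = 114.84 m^2
Step 2 — Cm = 106.4 / 114.84 ≈ 0.92651 (5 s.f.)

0.92651


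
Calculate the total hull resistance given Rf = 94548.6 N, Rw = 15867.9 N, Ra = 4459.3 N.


Formula: Rt = Rf + Rw + Ra
Substituting: Rt = 94548.6 + 15867.9 + 4459.3
Result: Rt = 114875.8 N

114875.8 N


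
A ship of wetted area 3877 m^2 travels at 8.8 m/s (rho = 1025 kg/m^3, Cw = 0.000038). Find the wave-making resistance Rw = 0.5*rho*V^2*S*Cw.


Formula: Rw = 0.5 * rho * V^2 * S * Cw
Step 1 — V^2 = 8.8^2 = 77.44
Step 2 — 0.5 * rho * V^2 = 0.5 * 1025 * 77.44 = 39688.0
Step 3 — Rw = 39688.0 * 3877 * 0.000038 ≈ 5847.1 N (5 s.f.)

5847.1 N


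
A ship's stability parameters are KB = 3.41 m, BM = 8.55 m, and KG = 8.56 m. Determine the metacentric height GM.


Formula: GM = KB + BM - KG
Step 1 — KM = KB + BM = 3.41 + 8.55 = 11.96 m
Step 2 — GM = KM - KG = 11.96 - 8.56 = 3.4 m

3.4 m


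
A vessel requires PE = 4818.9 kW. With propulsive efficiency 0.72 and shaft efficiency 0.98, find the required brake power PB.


Formula: PB = PE / (eta_D * eta_S)
Step 1 — combined efficiency = eta_D * eta_S = 0.72 * 0.98 = 0.7056
Step 2 — PB = 4818.9 / 0.7056 ≈ 6829.5 kW (5 s.f.)

6829.5 kW


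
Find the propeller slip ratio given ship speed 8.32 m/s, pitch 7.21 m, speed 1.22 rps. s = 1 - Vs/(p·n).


Formula: s = 1 - Vs / (p * n)
Step 1 — p * n = 7.21 * 1.22 = 8.7962
Step 2 — Vs / (p*n) = 8.32 / 8.7962 = 0.945863 (6 d.p.)
Step 3 — s = 1 - 0.945863 = 0.054137

0.054137


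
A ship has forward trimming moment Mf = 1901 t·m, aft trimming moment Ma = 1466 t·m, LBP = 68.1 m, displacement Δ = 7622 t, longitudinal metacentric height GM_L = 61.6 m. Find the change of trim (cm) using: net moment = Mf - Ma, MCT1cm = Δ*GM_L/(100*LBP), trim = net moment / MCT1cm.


Formula: net trimming moment = Mf - Ma; MCT1cm = Δ*GM_L/(100*LBP); trim = net moment / MCT1cm
Step 1 — net trimming moment = 1901 - 1466 = 435 t·m
Step 2 — MCT1cm = 7622 * 61.6 / (100 * 68.1) = 68.945 t·m/cm
Step 3 — trim = 435 / 68.945 ≈ 6.3094 cm (5 s.f.)

6.3094 cm


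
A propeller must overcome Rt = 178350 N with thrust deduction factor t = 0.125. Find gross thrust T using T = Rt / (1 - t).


Formula: T = Rt / (1 - t)
Step 1 — (1 - t) = 1 - 0.125 = 0.875
Step 2 — T = 178350 / 0.875 ≈ 203830 N (5 s.f.)

203830 N


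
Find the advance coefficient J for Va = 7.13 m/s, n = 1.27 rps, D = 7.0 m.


Formula: J = Va / (n * D)
Step 1 — n * D = 1.27 * 7.0 = 8.89
Step 2 — J = 7.13 / 8.89 ≈ 0.80202 (5 s.f.)

0.80202


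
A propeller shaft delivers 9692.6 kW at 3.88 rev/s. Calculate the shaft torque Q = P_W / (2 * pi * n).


Formula: Q = P_W / (2 * pi * n)
Step 1 — P_W = 9692.6 kW * 1000 = 9692600.0 W
Step 2 — 2 * pi * n = 2 * pi * 3.88 = 24.378759
Step 3 — Q = 9692600.0 / 24.378759 ≈ 397580 N·m (5 s.f.)

397580 N·m


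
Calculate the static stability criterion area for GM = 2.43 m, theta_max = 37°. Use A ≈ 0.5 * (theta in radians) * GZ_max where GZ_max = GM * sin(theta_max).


Formula: GZ_max = GM * sin(theta); Area = 0.5 * theta_rad * GZ_max
Step 1 — GZ_max = 2.43 * sin(37°) = 2.43 * 0.601815 = 1.46241 m
Step 2 — theta_rad = 37 * pi/180 = 0.645772 rad
Step 3 — Area = 0.5 * 0.645772 * 1.46241 ≈ 0.47219 m·rad (5 s.f.)

0.47219 m·rad


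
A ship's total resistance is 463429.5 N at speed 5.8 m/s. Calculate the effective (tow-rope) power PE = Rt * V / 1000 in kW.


Formula: PE = Rt * V / 1000 (kW)
Step 1 — PE (W) = 463429.5 * 5.8 = 2687891.1 W
Step 2 — PE (kW) = 2687891.1 / 1000 ≈ 2687.9 kW (5 s.f.)

2687.9 kW


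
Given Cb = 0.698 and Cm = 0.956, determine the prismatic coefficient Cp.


Formula: Cp = Cb / Cm
Substituting: Cp = 0.698 / 0.956
Result: Cp ≈ 0.73013 (5 s.f.)

0.73013


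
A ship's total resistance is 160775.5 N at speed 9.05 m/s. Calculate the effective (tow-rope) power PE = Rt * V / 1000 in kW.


Formula: PE = Rt * V / 1000 (kW)
Step 1 — PE (W) = 160775.5 * 9.05 = 1455018.275 W
Step 2 — PE (kW) = 1455018.275 / 1000 ≈ 1455.0 kW (5 s.f.)

1455.0 kW


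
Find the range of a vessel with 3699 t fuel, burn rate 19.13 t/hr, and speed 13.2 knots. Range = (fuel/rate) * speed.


Formula: endurance = fuel / rate; range = endurance * speed
Step 1 — endurance = 3699 / 19.13 = 193.3612 hours
Step 2 — range = 193.3612 * 13.2 ≈ 2552.4 nautical miles (5 s.f.)

2552.4 NM


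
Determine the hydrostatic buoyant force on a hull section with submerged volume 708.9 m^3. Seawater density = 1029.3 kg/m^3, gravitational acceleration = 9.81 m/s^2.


Formula: Fb = rho * g * V
Substituting: Fb = 1029.3 * 9.81 * 708.9
Intermediate: 1029.3 * 9.81 = 10097.433
Result: Fb = 10097.433 * 708.9 ≈ 7158100 N (5 s.f.)

7158100 N


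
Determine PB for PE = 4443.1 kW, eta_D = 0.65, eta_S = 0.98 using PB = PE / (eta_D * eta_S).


Formula: PB = PE / (eta_D * eta_S)
Step 1 — combined efficiency = eta_D * eta_S = 0.65 * 0.98 = 0.637
Step 2 — PB = 4443.1 / 0.637 ≈ 6975.0 kW (5 s.f.)

6975.0 kW


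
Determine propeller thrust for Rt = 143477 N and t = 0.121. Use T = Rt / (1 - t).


Formula: T = Rt / (1 - t)
Step 1 — (1 - t) = 1 - 0.121 = 0.879
Step 2 — T = 143477 / 0.879 ≈ 163230 N (5 s.f.)

163230 N


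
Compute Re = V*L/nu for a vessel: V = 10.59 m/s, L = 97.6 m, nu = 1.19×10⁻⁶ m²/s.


Formula: Re = V * L / nu
Step 1 — V * L = 10.59 * 97.6 = 1033.584 m^2/s
Step 2 — Re = 1033.584 / 1.19e-6 = 8.69e+08

8.69e+08


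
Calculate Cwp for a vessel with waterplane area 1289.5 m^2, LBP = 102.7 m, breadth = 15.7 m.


Formula: Cwp = Aw / (L * B)
Step 1 — L * B = 102.7 * 15.7 = 1612.39 m^2
Step 2 — Cwp = 1289.5 / 1612.39 ≈ 0.79974 (5 s.f.)

0.79974


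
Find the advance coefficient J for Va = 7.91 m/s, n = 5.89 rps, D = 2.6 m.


Formula: J = Va / (n * D)
Step 1 — n * D = 5.89 * 2.6 = 15.314
Step 2 — J = 7.91 / 15.314 ≈ 0.51652 (5 s.f.)

0.51652


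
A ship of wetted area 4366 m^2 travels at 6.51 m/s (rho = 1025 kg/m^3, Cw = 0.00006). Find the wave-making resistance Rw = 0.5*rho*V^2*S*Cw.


Formula: Rw = 0.5 * rho * V^2 * S * Cw
Step 1 — V^2 = 6.51^2 = 42.3801
Step 2 — 0.5 * rho * V^2 = 0.5 * 1025 * 42.3801 = 21719.80125
Step 3 — Rw = 21719.80125 * 4366 * 0.00006 ≈ 5689.7 N (5 s.f.)

5689.7 N


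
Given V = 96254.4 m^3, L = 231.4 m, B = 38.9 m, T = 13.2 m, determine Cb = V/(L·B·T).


Formula: Cb = V / (L * B * T)
Step 1 — L * B * T = 231.4 * 38.9 * 13.2 = 118819.272 m^3
Step 2 — Cb = 96254.4 / 118819.272 ≈ 0.81009 (5 s.f.)

0.81009


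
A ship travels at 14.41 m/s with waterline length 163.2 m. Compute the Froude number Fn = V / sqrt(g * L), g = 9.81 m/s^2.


Formula: Fn = V / sqrt(g * L)
Step 1 — g * L = 9.81 * 163.2 = 1600.992
Step 2 — sqrt(g * L) = sqrt(1600.992) = 40.012398
Step 3 — Fn = 14.41 / 40.012398 ≈ 0.36014 (5 s.f.)

0.36014


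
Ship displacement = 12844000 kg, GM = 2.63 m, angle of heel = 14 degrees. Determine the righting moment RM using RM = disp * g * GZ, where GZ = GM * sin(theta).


Formula: GZ = GM * sin(theta); RM = disp * g * GZ
Step 1 — GZ = 2.63 * sin(14°) = 2.63 * 0.241922 = 0.636255 m
Step 2 — RM = 12844000 * 9.81 * 0.636255 ≈ 80168000 N·m (5 s.f.)

80168000 N·m


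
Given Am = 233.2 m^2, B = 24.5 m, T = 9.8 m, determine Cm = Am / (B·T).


Formula: Cm = Am / (B * T)
Step 1 — B * T = 24.5 * 9.8 = 240.1 m^2
Step 2 — Cm = 233.2 / 240.1 ≈ 0.97126 (5 s.f.)

0.97126


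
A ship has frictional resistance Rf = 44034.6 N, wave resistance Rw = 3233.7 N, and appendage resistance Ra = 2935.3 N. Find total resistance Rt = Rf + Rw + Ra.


Formula: Rt = Rf + Rw + Ra
Substituting: Rt = 44034.6 + 3233.7 + 2935.3
Result: Rt = 50203.6 N

50203.6 N


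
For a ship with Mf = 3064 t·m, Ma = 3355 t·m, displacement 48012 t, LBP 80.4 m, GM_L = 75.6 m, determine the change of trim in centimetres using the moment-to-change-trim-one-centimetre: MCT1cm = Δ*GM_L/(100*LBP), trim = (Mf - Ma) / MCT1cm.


Formula: net trimming moment = Mf - Ma; MCT1cm = Δ*GM_L/(100*LBP); trim = net moment / MCT1cm
Step 1 — net trimming moment = 3064 - 3355 = -291 t·m
Step 2 — MCT1cm = 48012 * 75.6 / (100 * 80.4) = 451.4561 t·m/cm
Step 3 — trim = -291 / 451.4561 ≈ -0.64458 cm (5 s.f.)

-0.64458 cm


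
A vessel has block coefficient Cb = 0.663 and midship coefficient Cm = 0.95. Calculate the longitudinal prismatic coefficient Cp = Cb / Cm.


Formula: Cp = Cb / Cm
Substituting: Cp = 0.663 / 0.95
Result: Cp ≈ 0.69789 (5 s.f.)

0.69789


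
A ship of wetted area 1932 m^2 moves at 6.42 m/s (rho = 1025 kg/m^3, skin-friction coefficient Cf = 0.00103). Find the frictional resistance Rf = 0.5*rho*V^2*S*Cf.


Formula: Rf = 0.5 * rho * V^2 * S * Cf
Step 1 — V^2 = 6.42^2 = 41.2164
Step 2 — 0.5 * rho * V^2 = 0.5 * 1025 * 41.2164 = 21123.405
Step 3 — Rf = 21123.405 * 1932 * 0.00103 ≈ 42035 N (5 s.f.)

42035 N


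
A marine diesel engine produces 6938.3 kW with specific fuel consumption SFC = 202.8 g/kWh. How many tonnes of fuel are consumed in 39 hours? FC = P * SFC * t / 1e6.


Formula: FC (tonnes) = P * SFC * t / 1,000,000
Step 1 — P * SFC * t = 6938.3 * 202.8 * 39 = 54876402.36 g
Step 2 — FC (tonnes) = 54876402.36 / 1,000,000 ≈ 54.876 tonnes (5 s.f.)

54.876 tonnes


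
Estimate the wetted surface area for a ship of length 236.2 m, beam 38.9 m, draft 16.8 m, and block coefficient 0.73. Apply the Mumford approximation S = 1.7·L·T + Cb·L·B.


Formula: S = 1.7*L*T + V/T with V = Cb*L*B*T, i.e. S = L * (1.7*T + Cb*B)
Step 1 — 1.7*T = 1.7 * 16.8 = 28.56 m
Step 2 — Cb*B = 0.73 * 38.9 = 28.397 m
Step 3 — 1.7*T + Cb*B = 28.56 + 28.397 = 56.957 m
Step 4 — S = 236.2 * 56.957 ≈ 13453 m^2 (5 s.f.)

13453 m^2


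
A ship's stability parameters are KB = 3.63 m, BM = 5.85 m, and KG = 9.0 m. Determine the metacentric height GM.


Formula: GM = KB + BM - KG
Step 1 — KM = KB + BM = 3.63 + 5.85 = 9.48 m
Step 2 — GM = KM - KG = 9.48 - 9.0 = 0.48 m

0.48 m


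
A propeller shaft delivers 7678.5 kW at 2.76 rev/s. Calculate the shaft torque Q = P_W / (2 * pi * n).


Formula: Q = P_W / (2 * pi * n)
Step 1 — P_W = 7678.5 kW * 1000 = 7678500.0 W
Step 2 — 2 * pi * n = 2 * pi * 2.76 = 17.341591
Step 3 — Q = 7678500.0 / 17.341591 ≈ 442780 N·m (5 s.f.)

442780 N·m


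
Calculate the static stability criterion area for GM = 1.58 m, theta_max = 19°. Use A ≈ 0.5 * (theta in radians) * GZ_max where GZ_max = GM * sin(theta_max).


Formula: GZ_max = GM * sin(theta); Area = 0.5 * theta_rad * GZ_max
Step 1 — GZ_max = 1.58 * sin(19°) = 1.58 * 0.325568 = 0.514397 m
Step 2 — theta_rad = 19 * pi/180 = 0.331613 rad
Step 3 — Area = 0.5 * 0.331613 * 0.514397 ≈ 0.085290 m·rad (5 s.f.)

0.085290 m·rad


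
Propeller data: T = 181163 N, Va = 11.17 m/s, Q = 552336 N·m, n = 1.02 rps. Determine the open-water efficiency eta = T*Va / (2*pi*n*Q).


Formula: eta = T * Va / (2 * pi * n * Q)
Step 1 — numerator = T * Va = 181163 * 11.17 = 2023590.71
Step 2 — 2 * pi * n = 2 * pi * 1.02 = 6.408849
Step 3 — denominator = 6.408849 * 552336 = 3539838.02
Step 4 — eta = 2023590.71 / 3539838.02 ≈ 0.57166 (5 s.f.)

0.57166


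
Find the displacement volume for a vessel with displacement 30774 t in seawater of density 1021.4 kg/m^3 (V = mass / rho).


Formula: V = mass / rho
Step 1 — convert tonnes to kg: 30774 t * 1000 = 30774000 kg
Step 2 — V = 30774000 / 1021.4 ≈ 30129 m^3 (5 s.f.)

30129 m^3


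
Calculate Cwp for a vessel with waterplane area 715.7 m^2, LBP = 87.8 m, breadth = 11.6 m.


Formula: Cwp = Aw / (L * B)
Step 1 — L * B = 87.8 * 11.6 = 1018.48 m^2
Step 2 — Cwp = 715.7 / 1018.48 ≈ 0.70271 (5 s.f.)

0.70271


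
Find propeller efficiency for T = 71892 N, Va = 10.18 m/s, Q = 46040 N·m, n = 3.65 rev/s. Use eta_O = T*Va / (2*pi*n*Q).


Formula: eta = T * Va / (2 * pi * n * Q)
Step 1 — numerator = T * Va = 71892 * 10.18 = 731860.56
Step 2 — 2 * pi * n = 2 * pi * 3.65 = 22.933626
Step 3 — denominator = 22.933626 * 46040 = 1055864.14
Step 4 — eta = 731860.56 / 1055864.14 ≈ 0.69314 (5 s.f.)

0.69314


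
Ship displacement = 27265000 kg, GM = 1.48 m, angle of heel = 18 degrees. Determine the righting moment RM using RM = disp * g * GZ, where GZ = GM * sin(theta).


Formula: GZ = GM * sin(theta); RM = disp * g * GZ
Step 1 — GZ = 1.48 * sin(18°) = 1.48 * 0.309017 = 0.457345 m
Step 2 — RM = 27265000 * 9.81 * 0.457345 ≈ 122330000 N·m (5 s.f.)

122330000 N·m


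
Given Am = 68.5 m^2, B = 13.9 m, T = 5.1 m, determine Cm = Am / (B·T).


Formula: Cm = Am / (B * T)
Step 1 — B * T = 13.9 * 5.1 = 70.89 m^2
Step 2 — Cm = 68.5 / 70.89 ≈ 0.96629 (5 s.f.)

0.96629


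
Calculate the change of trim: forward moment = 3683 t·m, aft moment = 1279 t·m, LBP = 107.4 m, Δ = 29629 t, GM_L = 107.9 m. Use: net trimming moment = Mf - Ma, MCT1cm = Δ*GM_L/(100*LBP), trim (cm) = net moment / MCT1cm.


Formula: net trimming moment = Mf - Ma; MCT1cm = Δ*GM_L/(100*LBP); trim = net moment / MCT1cm
Step 1 — net trimming moment = 3683 - 1279 = 2404 t·m
Step 2 — MCT1cm = 29629 * 107.9 / (100 * 107.4) = 297.6694 t·m/cm
Step 3 — trim = 2404 / 297.6694 ≈ 8.0761 cm (5 s.f.)

8.0761 cm


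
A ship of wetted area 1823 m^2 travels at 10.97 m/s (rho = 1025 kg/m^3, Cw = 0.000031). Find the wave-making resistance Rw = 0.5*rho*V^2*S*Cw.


Formula: Rw = 0.5 * rho * V^2 * S * Cw
Step 1 — V^2 = 10.97^2 = 120.3409
Step 2 — 0.5 * rho * V^2 = 0.5 * 1025 * 120.3409 = 61674.71125
Step 3 — Rw = 61674.71125 * 1823 * 0.000031 ≈ 3485.4 N (5 s.f.)

3485.4 N


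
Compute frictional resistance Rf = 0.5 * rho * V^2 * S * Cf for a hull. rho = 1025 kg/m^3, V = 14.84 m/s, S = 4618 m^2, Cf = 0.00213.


Formula: Rf = 0.5 * rho * V^2 * S * Cf
Step 1 — V^2 = 14.84^2 = 220.2256
Step 2 — 0.5 * rho * V^2 = 0.5 * 1025 * 220.2256 = 112865.62
Step 3 — Rf = 112865.62 * 4618 * 0.00213 ≈ 1110200 N (5 s.f.)

1110200 N


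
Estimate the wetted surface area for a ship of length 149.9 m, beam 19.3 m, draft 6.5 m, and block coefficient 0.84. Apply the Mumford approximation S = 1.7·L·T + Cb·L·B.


Formula: S = 1.7*L*T + V/T with V = Cb*L*B*T, i.e. S = L * (1.7*T + Cb*B)
Step 1 — 1.7*T = 1.7 * 6.5 = 11.05 m
Step 2 — Cb*B = 0.84 * 19.3 = 16.212 m
Step 3 — 1.7*T + Cb*B = 11.05 + 16.212 = 27.262 m
Step 4 — S = 149.9 * 27.262 ≈ 4086.6 m^2 (5 s.f.)

4086.6 m^2


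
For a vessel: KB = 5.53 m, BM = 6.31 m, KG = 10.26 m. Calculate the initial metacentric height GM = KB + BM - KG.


Formula: GM = KB + BM - KG
Step 1 — KM = KB + BM = 5.53 + 6.31 = 11.84 m
Step 2 — GM = KM - KG = 11.84 - 10.26 = 1.58 m

1.58 m


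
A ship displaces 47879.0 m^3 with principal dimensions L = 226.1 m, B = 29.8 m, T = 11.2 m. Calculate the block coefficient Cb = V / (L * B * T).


Formula: Cb = V / (L * B * T)
Step 1 — L * B * T = 226.1 * 29.8 * 11.2 = 75463.136 m^3
Step 2 — Cb = 47879.0 / 75463.136 ≈ 0.63447 (5 s.f.)

0.63447


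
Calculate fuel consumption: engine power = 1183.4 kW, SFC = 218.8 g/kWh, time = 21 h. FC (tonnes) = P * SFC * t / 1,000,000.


Formula: FC (tonnes) = P * SFC * t / 1,000,000
Step 1 — P * SFC * t = 1183.4 * 218.8 * 21 = 5437486.32 g
Step 2 — FC (tonnes) = 5437486.32 / 1,000,000 ≈ 5.4375 tonnes (5 s.f.)

5.4375 tonnes


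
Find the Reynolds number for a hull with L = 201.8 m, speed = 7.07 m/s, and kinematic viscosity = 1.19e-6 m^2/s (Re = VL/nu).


Formula: Re = V * L / nu
Step 1 — V * L = 7.07 * 201.8 = 1426.726 m^2/s
Step 2 — Re = 1426.726 / 1.19e-6 = 1.20e+09

1.20e+09


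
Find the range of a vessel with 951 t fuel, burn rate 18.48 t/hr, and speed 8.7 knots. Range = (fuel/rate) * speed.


Formula: endurance = fuel / rate; range = endurance * speed
Step 1 — endurance = 951 / 18.48 = 51.461 hours
Step 2 — range = 51.461 * 8.7 ≈ 447.71 nautical miles (5 s.f.)

447.71 NM


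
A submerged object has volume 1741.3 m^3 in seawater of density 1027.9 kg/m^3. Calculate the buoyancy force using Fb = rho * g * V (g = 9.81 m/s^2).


Formula: Fb = rho * g * V
Substituting: Fb = 1027.9 * 9.81 * 1741.3
Intermediate: 1027.9 * 9.81 = 10083.699
Result: Fb = 10083.699 * 1741.3 ≈ 17559000 N (5 s.f.)

17559000 N


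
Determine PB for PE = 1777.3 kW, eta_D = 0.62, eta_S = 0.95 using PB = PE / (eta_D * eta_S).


Formula: PB = PE / (eta_D * eta_S)
Step 1 — combined efficiency = eta_D * eta_S = 0.62 * 0.95 = 0.589
Step 2 — PB = 1777.3 / 0.589 ≈ 3017.5 kW (5 s.f.)

3017.5 kW


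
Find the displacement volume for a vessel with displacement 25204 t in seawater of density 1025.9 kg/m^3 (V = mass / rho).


Formula: V = mass / rho
Step 1 — convert tonnes to kg: 25204 t * 1000 = 25204000 kg
Step 2 — V = 25204000 / 1025.9 ≈ 24568 m^3 (5 s.f.)

24568 m^3


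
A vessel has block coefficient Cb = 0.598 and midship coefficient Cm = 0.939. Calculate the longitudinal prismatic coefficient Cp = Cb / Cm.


Formula: Cp = Cb / Cm
Substituting: Cp = 0.598 / 0.939
Result: Cp ≈ 0.63685 (5 s.f.)

0.63685


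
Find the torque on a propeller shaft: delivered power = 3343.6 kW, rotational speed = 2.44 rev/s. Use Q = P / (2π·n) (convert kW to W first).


Formula: Q = P_W / (2 * pi * n)
Step 1 — P_W = 3343.6 kW * 1000 = 3343600.0 W
Step 2 — 2 * pi * n = 2 * pi * 2.44 = 15.330972
Step 3 — Q = 3343600.0 / 15.330972 ≈ 218090 N·m (5 s.f.)

218090 N·m


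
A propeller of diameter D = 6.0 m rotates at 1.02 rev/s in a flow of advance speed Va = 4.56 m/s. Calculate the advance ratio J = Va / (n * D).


Formula: J = Va / (n * D)
Step 1 — n * D = 1.02 * 6.0 = 6.12
Step 2 — J = 4.56 / 6.12 ≈ 0.74510 (5 s.f.)

0.74510


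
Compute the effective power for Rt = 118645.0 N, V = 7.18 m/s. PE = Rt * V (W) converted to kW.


Formula: PE = Rt * V / 1000 (kW)
Step 1 — PE (W) = 118645.0 * 7.18 = 851871.1 W
Step 2 — PE (kW) = 851871.1 / 1000 ≈ 851.87 kW (5 s.f.)

851.87 kW


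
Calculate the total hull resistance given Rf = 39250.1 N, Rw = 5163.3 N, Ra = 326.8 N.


Formula: Rt = Rf + Rw + Ra
Substituting: Rt = 39250.1 + 5163.3 + 326.8
Result: Rt = 44740.2 N

44740.2 N


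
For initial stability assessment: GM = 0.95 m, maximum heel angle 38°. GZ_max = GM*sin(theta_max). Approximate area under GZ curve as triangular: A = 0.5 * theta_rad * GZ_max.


Formula: GZ_max = GM * sin(theta); Area = 0.5 * theta_rad * GZ_max
Step 1 — GZ_max = 0.95 * sin(38°) = 0.95 * 0.615661 = 0.584878 m
Step 2 — theta_rad = 38 * pi/180 = 0.663225 rad
Step 3 — Area = 0.5 * 0.663225 * 0.584878 ≈ 0.19395 m·rad (5 s.f.)

0.19395 m·rad


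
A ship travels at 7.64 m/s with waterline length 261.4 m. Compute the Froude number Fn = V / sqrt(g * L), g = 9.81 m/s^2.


Formula: Fn = V / sqrt(g * L)
Step 1 — g * L = 9.81 * 261.4 = 2564.334
Step 2 — sqrt(g * L) = sqrt(2564.334) = 50.639254
Step 3 — Fn = 7.64 / 50.639254 ≈ 0.15087 (5 s.f.)

0.15087


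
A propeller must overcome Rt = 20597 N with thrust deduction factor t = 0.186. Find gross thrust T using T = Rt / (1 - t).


Formula: T = Rt / (1 - t)
Step 1 — (1 - t) = 1 - 0.186 = 0.814
Step 2 — T = 20597 / 0.814 ≈ 25303 N (5 s.f.)

25303 N


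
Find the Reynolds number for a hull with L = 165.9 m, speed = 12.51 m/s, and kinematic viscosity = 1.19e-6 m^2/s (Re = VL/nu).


Formula: Re = V * L / nu
Step 1 — V * L = 12.51 * 165.9 = 2075.409 m^2/s
Step 2 — Re = 2075.409 / 1.19e-6 = 1.74e+09

1.74e+09


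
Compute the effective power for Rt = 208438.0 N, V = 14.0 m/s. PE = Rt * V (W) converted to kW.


Formula: PE = Rt * V / 1000 (kW)
Step 1 — PE (W) = 208438.0 * 14.0 = 2918132.0 W
Step 2 — PE (kW) = 2918132.0 / 1000 ≈ 2918.1 kW (5 s.f.)

2918.1 kW


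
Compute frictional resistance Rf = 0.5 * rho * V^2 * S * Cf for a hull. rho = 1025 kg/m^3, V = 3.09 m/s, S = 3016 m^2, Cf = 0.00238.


Formula: Rf = 0.5 * rho * V^2 * S * Cf
Step 1 — V^2 = 3.09^2 = 9.5481
Step 2 — 0.5 * rho * V^2 = 0.5 * 1025 * 9.5481 = 4893.40125
Step 3 — Rf = 4893.40125 * 3016 * 0.00238 ≈ 35125 N (5 s.f.)

35125 N


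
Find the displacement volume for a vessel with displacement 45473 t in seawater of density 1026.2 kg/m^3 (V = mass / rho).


Formula: V = mass / rho
Step 1 — convert tonnes to kg: 45473 t * 1000 = 45473000 kg
Step 2 — V = 45473000 / 1026.2 ≈ 44312 m^3 (5 s.f.)

44312 m^3


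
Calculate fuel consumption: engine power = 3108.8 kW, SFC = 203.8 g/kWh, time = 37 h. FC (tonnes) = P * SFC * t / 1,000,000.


Formula: FC (tonnes) = P * SFC * t / 1,000,000
Step 1 — P * SFC * t = 3108.8 * 203.8 * 37 = 23442217.28 g
Step 2 — FC (tonnes) = 23442217.28 / 1,000,000 ≈ 23.442 tonnes (5 s.f.)

23.442 tonnes


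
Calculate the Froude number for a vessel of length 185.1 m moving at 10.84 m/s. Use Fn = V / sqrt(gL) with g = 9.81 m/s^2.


Formula: Fn = V / sqrt(g * L)
Step 1 — g * L = 9.81 * 185.1 = 1815.831
Step 2 — sqrt(g * L) = sqrt(1815.831) = 42.612569
Step 3 — Fn = 10.84 / 42.612569 ≈ 0.25439 (5 s.f.)

0.25439


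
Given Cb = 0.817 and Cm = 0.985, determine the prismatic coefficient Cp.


Formula: Cp = Cb / Cm
Substituting: Cp = 0.817 / 0.985
Result: Cp ≈ 0.82944 (5 s.f.)

0.82944


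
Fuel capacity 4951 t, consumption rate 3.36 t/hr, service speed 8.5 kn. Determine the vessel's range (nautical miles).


Formula: endurance = fuel / rate; range = endurance * speed
Step 1 — endurance = 4951 / 3.36 = 1473.5119 hours
Step 2 — range = 1473.5119 * 8.5 ≈ 12525 nautical miles (5 s.f.)

12525 NM


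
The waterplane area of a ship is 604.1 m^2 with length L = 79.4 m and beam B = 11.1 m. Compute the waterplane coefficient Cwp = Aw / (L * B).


Formula: Cwp = Aw / (L * B)
Step 1 — L * B = 79.4 * 11.1 = 881.34 m^2
Step 2 — Cwp = 604.1 / 881.34 ≈ 0.68543 (5 s.f.)

0.68543


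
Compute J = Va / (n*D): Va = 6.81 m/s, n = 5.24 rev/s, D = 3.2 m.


Formula: J = Va / (n * D)
Step 1 — n * D = 5.24 * 3.2 = 16.768
Step 2 — J = 6.81 / 16.768 ≈ 0.40613 (5 s.f.)

0.40613


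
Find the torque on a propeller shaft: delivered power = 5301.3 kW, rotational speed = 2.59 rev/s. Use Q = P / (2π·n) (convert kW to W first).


Formula: Q = P_W / (2 * pi * n)
Step 1 — P_W = 5301.3 kW * 1000 = 5301300.0 W
Step 2 — 2 * pi * n = 2 * pi * 2.59 = 16.27345
Step 3 — Q = 5301300.0 / 16.27345 ≈ 325760 N·m (5 s.f.)

325760 N·m


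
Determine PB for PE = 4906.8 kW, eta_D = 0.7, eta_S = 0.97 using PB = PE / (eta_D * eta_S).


Formula: PB = PE / (eta_D * eta_S)
Step 1 — combined efficiency = eta_D * eta_S = 0.7 * 0.97 = 0.679
Step 2 — PB = 4906.8 / 0.679 ≈ 7226.5 kW (5 s.f.)

7226.5 kW


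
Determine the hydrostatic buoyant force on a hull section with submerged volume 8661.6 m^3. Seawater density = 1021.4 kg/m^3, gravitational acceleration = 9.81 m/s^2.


Formula: Fb = rho * g * V
Substituting: Fb = 1021.4 * 9.81 * 8661.6
Intermediate: 1021.4 * 9.81 = 10019.934
Result: Fb = 10019.934 * 8661.6 ≈ 86789000 N (5 s.f.)

86789000 N


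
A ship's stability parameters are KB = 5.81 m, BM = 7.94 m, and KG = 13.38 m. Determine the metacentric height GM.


Formula: GM = KB + BM - KG
Step 1 — KM = KB + BM = 5.81 + 7.94 = 13.75 m
Step 2 — GM = KM - KG = 13.75 - 13.38 = 0.37 m

0.37 m


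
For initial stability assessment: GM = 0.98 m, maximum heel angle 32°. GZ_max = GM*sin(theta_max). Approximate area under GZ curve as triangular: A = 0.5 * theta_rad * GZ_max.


Formula: GZ_max = GM * sin(theta); Area = 0.5 * theta_rad * GZ_max
Step 1 — GZ_max = 0.98 * sin(32°) = 0.98 * 0.529919 = 0.519321 m
Step 2 — theta_rad = 32 * pi/180 = 0.558505 rad
Step 3 — Area = 0.5 * 0.558505 * 0.519321 ≈ 0.14502 m·rad (5 s.f.)

0.14502 m·rad


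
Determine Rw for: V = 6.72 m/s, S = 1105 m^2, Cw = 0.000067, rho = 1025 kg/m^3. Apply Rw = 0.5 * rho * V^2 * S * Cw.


Formula: Rw = 0.5 * rho * V^2 * S * Cw
Step 1 — V^2 = 6.72^2 = 45.1584
Step 2 — 0.5 * rho * V^2 = 0.5 * 1025 * 45.1584 = 23143.68
Step 3 — Rw = 23143.68 * 1105 * 0.000067 ≈ 1713.4 N (5 s.f.)

1713.4 N


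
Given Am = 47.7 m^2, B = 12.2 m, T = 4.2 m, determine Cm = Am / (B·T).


Formula: Cm = Am / (B * T)
Step 1 — B * T = 12.2 * 4.2 = 51.24 m^2
Step 2 — Cm = 47.7 / 51.24 ≈ 0.93091 (5 s.f.)

0.93091


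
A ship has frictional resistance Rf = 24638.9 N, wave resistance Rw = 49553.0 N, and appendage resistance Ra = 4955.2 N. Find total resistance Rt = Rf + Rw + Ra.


Formula: Rt = Rf + Rw + Ra
Substituting: Rt = 24638.9 + 49553.0 + 4955.2
Result: Rt = 79147.1 N

79147.1 N


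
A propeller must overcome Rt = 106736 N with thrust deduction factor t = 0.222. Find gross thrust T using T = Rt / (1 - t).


Formula: T = Rt / (1 - t)
Step 1 — (1 - t) = 1 - 0.222 = 0.778
Step 2 — T = 106736 / 0.778 ≈ 137190 N (5 s.f.)

137190 N


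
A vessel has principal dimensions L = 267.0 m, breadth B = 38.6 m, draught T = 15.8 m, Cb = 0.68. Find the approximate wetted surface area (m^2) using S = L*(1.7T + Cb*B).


Formula: S = 1.7*L*T + V/T with V = Cb*L*B*T, i.e. S = L * (1.7*T + Cb*B)
Step 1 — 1.7*T = 1.7 * 15.8 = 26.86 m
Step 2 — Cb*B = 0.68 * 38.6 = 26.248 m
Step 3 — 1.7*T + Cb*B = 26.86 + 26.248 = 53.108 m
Step 4 — S = 267.0 * 53.108 ≈ 14180 m^2 (5 s.f.)

14180 m^2


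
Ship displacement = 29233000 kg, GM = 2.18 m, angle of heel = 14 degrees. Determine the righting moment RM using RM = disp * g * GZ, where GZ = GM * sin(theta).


Formula: GZ = GM * sin(theta); RM = disp * g * GZ
Step 1 — GZ = 2.18 * sin(14°) = 2.18 * 0.241922 = 0.52739 m
Step 2 — RM = 29233000 * 9.81 * 0.52739 ≈ 151240000 N·m (5 s.f.)

151240000 N·m


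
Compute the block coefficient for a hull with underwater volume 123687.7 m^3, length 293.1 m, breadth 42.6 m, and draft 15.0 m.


Formula: Cb = V / (L * B * T)
Step 1 — L * B * T = 293.1 * 42.6 * 15.0 = 187290.9 m^3
Step 2 — Cb = 123687.7 / 187290.9 ≈ 0.66040 (5 s.f.)

0.66040


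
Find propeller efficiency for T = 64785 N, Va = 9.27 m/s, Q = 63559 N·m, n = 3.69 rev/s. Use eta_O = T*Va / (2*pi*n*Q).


Formula: eta = T * Va / (2 * pi * n * Q)
Step 1 — numerator = T * Va = 64785 * 9.27 = 600556.95
Step 2 — 2 * pi * n = 2 * pi * 3.69 = 23.184954
Step 3 — denominator = 23.184954 * 63559 = 1473612.49
Step 4 — eta = 600556.95 / 1473612.49 ≈ 0.40754 (5 s.f.)

0.40754


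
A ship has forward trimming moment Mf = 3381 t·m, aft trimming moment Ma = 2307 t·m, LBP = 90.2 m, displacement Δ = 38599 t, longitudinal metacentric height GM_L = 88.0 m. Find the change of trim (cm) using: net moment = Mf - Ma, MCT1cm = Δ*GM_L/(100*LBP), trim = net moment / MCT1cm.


Formula: net trimming moment = Mf - Ma; MCT1cm = Δ*GM_L/(100*LBP); trim = net moment / MCT1cm
Step 1 — net trimming moment = 3381 - 2307 = 1074 t·m
Step 2 — MCT1cm = 38599 * 88.0 / (100 * 90.2) = 376.5756 t·m/cm
Step 3 — trim = 1074 / 376.5756 ≈ 2.8520 cm (5 s.f.)

2.8520 cm


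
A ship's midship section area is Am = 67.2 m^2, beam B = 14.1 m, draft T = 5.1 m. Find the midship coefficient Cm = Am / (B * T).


Formula: Cm = Am / (B * T)
Step 1 — B * T = 14.1 * 5.1 = 71.91 m^2
Step 2 — Cm = 67.2 / 71.91 ≈ 0.93450 (5 s.f.)

0.93450


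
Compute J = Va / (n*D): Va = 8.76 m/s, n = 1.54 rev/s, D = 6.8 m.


Formula: J = Va / (n * D)
Step 1 — n * D = 1.54 * 6.8 = 10.472
Step 2 — J = 8.76 / 10.472 ≈ 0.83652 (5 s.f.)

0.83652


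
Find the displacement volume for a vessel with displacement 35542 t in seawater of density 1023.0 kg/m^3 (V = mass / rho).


Formula: V = mass / rho
Step 1 — convert tonnes to kg: 35542 t * 1000 = 35542000 kg
Step 2 — V = 35542000 / 1023.0 ≈ 34743 m^3 (5 s.f.)

34743 m^3


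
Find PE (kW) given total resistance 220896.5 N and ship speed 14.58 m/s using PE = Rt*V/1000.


Formula: PE = Rt * V / 1000 (kW)
Step 1 — PE (W) = 220896.5 * 14.58 = 3220670.97 W
Step 2 — PE (kW) = 3220670.97 / 1000 ≈ 3220.7 kW (5 s.f.)

3220.7 kW


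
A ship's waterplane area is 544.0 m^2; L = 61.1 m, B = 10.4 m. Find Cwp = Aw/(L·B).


Formula: Cwp = Aw / (L * B)
Step 1 — L * B = 61.1 * 10.4 = 635.44 m^2
Step 2 — Cwp = 544.0 / 635.44 ≈ 0.85610 (5 s.f.)

0.85610


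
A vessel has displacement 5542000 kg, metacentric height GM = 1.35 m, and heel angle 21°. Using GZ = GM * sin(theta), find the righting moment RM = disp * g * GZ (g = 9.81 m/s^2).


Formula: GZ = GM * sin(theta); RM = disp * g * GZ
Step 1 — GZ = 1.35 * sin(21°) = 1.35 * 0.358368 = 0.483797 m
Step 2 — RM = 5542000 * 9.81 * 0.483797 ≈ 26303000 N·m (5 s.f.)

26303000 N·m


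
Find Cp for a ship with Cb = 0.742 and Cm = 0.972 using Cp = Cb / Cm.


Formula: Cp = Cb / Cm
Substituting: Cp = 0.742 / 0.972
Result: Cp ≈ 0.76337 (5 s.f.)

0.76337


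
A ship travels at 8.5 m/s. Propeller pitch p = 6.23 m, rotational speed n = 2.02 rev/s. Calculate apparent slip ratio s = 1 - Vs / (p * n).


Formula: s = 1 - Vs / (p * n)
Step 1 — p * n = 6.23 * 2.02 = 12.5846
Step 2 — Vs / (p*n) = 8.5 / 12.5846 = 0.675429 (6 d.p.)
Step 3 — s = 1 - 0.675429 = 0.324571

0.324571


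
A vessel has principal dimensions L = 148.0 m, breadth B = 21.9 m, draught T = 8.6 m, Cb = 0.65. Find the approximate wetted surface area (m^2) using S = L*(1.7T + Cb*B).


Formula: S = 1.7*L*T + V/T with V = Cb*L*B*T, i.e. S = L * (1.7*T + Cb*B)
Step 1 — 1.7*T = 1.7 * 8.6 = 14.62 m
Step 2 — Cb*B = 0.65 * 21.9 = 14.235 m
Step 3 — 1.7*T + Cb*B = 14.62 + 14.235 = 28.855 m
Step 4 — S = 148.0 * 28.855 ≈ 4270.5 m^2 (5 s.f.)

4270.5 m^2


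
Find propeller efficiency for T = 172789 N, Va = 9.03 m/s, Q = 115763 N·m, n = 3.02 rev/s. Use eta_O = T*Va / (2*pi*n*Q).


Formula: eta = T * Va / (2 * pi * n * Q)
Step 1 — numerator = T * Va = 172789 * 9.03 = 1560284.67
Step 2 — 2 * pi * n = 2 * pi * 3.02 = 18.97522
Step 3 — denominator = 18.97522 * 115763 = 2196628.39
Step 4 — eta = 1560284.67 / 2196628.39 ≈ 0.71031 (5 s.f.)

0.71031


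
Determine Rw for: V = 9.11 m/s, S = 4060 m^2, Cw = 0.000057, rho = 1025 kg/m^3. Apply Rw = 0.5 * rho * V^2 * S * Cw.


Formula: Rw = 0.5 * rho * V^2 * S * Cw
Step 1 — V^2 = 9.11^2 = 82.9921
Step 2 — 0.5 * rho * V^2 = 0.5 * 1025 * 82.9921 = 42533.45125
Step 3 — Rw = 42533.45125 * 4060 * 0.000057 ≈ 9843.1 N (5 s.f.)

9843.1 N


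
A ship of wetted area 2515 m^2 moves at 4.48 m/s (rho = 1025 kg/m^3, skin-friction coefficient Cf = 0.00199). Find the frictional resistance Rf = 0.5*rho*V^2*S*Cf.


Formula: Rf = 0.5 * rho * V^2 * S * Cf
Step 1 — V^2 = 4.48^2 = 20.0704
Step 2 — 0.5 * rho * V^2 = 0.5 * 1025 * 20.0704 = 10286.08
Step 3 — Rf = 10286.08 * 2515 * 0.00199 ≈ 51480 N (5 s.f.)

51480 N


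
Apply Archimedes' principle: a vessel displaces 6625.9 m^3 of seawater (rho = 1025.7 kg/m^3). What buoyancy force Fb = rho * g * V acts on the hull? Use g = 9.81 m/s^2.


Formula: Fb = rho * g * V
Substituting: Fb = 1025.7 * 9.81 * 6625.9
Intermediate: 1025.7 * 9.81 = 10062.117
Result: Fb = 10062.117 * 6625.9 ≈ 66671000 N (5 s.f.)

66671000 N


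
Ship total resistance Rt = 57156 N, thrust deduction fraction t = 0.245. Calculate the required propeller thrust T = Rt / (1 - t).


Formula: T = Rt / (1 - t)
Step 1 — (1 - t) = 1 - 0.245 = 0.755
Step 2 — T = 57156 / 0.755 ≈ 75703 N (5 s.f.)

75703 N


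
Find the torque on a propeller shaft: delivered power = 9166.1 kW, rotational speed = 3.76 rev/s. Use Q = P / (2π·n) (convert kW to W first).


Formula: Q = P_W / (2 * pi * n)
Step 1 — P_W = 9166.1 kW * 1000 = 9166100.0 W
Step 2 — 2 * pi * n = 2 * pi * 3.76 = 23.624777
Step 3 — Q = 9166100.0 / 23.624777 ≈ 387990 N·m (5 s.f.)

387990 N·m


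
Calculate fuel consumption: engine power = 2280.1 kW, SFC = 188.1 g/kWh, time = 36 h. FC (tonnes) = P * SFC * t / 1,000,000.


Formula: FC (tonnes) = P * SFC * t / 1,000,000
Step 1 — P * SFC * t = 2280.1 * 188.1 * 36 = 15439925.16 g
Step 2 — FC (tonnes) = 15439925.16 / 1,000,000 ≈ 15.440 tonnes (5 s.f.)

15.440 tonnes


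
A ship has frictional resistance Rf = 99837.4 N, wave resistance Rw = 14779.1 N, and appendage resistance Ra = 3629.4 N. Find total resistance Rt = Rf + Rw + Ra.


Formula: Rt = Rf + Rw + Ra
Substituting: Rt = 99837.4 + 14779.1 + 3629.4
Result: Rt = 118245.9 N

118245.9 N


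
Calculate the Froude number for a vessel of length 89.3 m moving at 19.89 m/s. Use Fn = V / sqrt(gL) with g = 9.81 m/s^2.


Formula: Fn = V / sqrt(g * L)
Step 1 — g * L = 9.81 * 89.3 = 876.033
Step 2 — sqrt(g * L) = sqrt(876.033) = 29.597855
Step 3 — Fn = 19.89 / 29.597855 ≈ 0.67201 (5 s.f.)

0.67201


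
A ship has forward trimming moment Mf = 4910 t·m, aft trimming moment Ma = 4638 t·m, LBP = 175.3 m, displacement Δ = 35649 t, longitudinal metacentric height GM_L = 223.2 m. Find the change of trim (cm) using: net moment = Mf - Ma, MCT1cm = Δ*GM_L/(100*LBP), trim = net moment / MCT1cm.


Formula: net trimming moment = Mf - Ma; MCT1cm = Δ*GM_L/(100*LBP); trim = net moment / MCT1cm
Step 1 — net trimming moment = 4910 - 4638 = 272 t·m
Step 2 — MCT1cm = 35649 * 223.2 / (100 * 175.3) = 453.8994 t·m/cm
Step 3 — trim = 272 / 453.8994 ≈ 0.59925 cm (5 s.f.)

0.59925 cm
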